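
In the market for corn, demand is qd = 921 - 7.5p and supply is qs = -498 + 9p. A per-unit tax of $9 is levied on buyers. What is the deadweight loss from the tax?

Deadweight loss = 3645/22

Pre-tax equilibrium: p* = 86, q* = 276.
Tax on buyers shifts demand to qd = 921 − 7.5(p + 9) = 853.5 - 7.5p.
853.5 - 7.5p = -498 + 9p gives seller price ps = 901/11; buyers pay pb = 901/11 + 9 = 1000/11.
New quantity: q = 921 − 7.5(1000/11) = 2631/11.
DWL = ½ × 9 × (276 − 2631/11) = 3645/22.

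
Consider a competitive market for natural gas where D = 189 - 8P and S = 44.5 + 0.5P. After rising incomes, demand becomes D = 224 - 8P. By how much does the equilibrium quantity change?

ΔQ = 35/17

Original equilibrium: P* = 17, Q* = 53.
New equilibrium: 224 - 8P = 44.5 + 0.5P, so 179.5 = 8.5P and P' = 359/17; Q' = 224 − 8(359/17) = 936/17.
Change in quantity: 936/17 − 53 = 35/17.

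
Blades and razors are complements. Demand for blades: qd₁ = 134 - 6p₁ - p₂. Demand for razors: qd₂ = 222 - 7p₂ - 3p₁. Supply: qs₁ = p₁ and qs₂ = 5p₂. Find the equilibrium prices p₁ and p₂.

Market 1: 134 - 6p₁ - p₂ = p₁ → 7p₁ + p₂ = 134.
Market 2: 12p₂ + 3p₁ = 222.
Eliminating p₂: 12×(1) − 1×(2) gives 81p₁ = 1386, so p₁ = 154/9.
Back-substitute into (2): p₂ = (222 − 3×154/9) / 12 = 128/9.

p₁ = 154/9, p₂ = 128/9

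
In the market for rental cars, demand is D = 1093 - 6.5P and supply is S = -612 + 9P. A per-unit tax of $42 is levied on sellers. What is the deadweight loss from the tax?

Deadweight loss = 103194/31

Pre-tax equilibrium: P* = 110, Q* = 378.
Tax on sellers shifts supply to S = -612 + 9(P − 42) = -990 + 9P.
1093 - 6.5P = -990 + 9P gives buyer price Pb = 4166/31; sellers receive Ps = 4166/31 − 42 = 2864/31.
New quantity: Q = 1093 − 6.5(4166/31) = 6804/31.
DWL = ½ × 42 × (378 − 6804/31) = 103194/31.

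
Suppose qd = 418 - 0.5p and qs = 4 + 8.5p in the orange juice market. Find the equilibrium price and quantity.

p* = 46, q* = 395

Set qd = qs: 418 - 0.5p = 4 + 8.5p.
414 = 9p, so p* = 46.
q* = 418 − 0.5(46) = 395.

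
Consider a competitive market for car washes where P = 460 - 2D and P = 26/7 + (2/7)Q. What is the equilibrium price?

P* = 60.75

Set the two price expressions equal: 460 - 2Q = 26/7 + (2/7)Q.
3194/7 = (16/7)Q, so Q* = 199.625.
P* = 460 − (2)(199.625) = 60.75.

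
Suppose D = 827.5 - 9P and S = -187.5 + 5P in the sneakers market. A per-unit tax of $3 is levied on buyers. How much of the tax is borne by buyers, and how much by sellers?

Pre-tax equilibrium: P* = 72.5, Q* = 175.
Tax on buyers shifts demand to D = 827.5 − 9(P + 3) = 800.5 - 9P.
800.5 - 9P = -187.5 + 5P gives seller price Ps = 494/7; buyers pay Pb = 494/7 + 3 = 515/7.
New quantity: Q = 827.5 − 9(515/7) = 2315/14.
Buyer burden = 515/7 − 72.5 = 15/14; seller burden = 72.5 − 494/7 = 27/14.

Buyers bear 15/14, sellers bear 27/14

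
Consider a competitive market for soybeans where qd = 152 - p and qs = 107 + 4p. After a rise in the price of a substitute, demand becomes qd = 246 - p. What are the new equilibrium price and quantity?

Original equilibrium: p* = 9, q* = 143.
New equilibrium: 246 - p = 107 + 4p, so 139 = 5p and p' = 27.8; q' = 246 − 1(27.8) = 218.2.

p' = 27.8, q' = 218.2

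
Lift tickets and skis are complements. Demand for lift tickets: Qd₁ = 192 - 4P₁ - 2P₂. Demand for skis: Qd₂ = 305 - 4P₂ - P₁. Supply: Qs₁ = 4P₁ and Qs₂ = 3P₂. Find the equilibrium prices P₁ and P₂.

Market 1: 192 - 4P₁ - 2P₂ = 4P₁ → 8P₁ + 2P₂ = 192.
Market 2: 7P₂ + P₁ = 305.
Eliminating P₂: 7×(1) − 2×(2) gives 54P₁ = 734, so P₁ = 367/27.
Back-substitute into (2): P₂ = (305 − 1×367/27) / 7 = 1124/27.

P₁ = 367/27, P₂ = 1124/27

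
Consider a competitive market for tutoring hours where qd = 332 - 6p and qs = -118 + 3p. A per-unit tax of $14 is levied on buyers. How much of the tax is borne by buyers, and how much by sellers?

Pre-tax equilibrium: p* = 50, q* = 32.
Tax on buyers shifts demand to qd = 332 − 6(p + 14) = 248 - 6p.
248 - 6p = -118 + 3p gives seller price ps = 122/3; buyers pay pb = 122/3 + 14 = 164/3.
New quantity: q = 332 − 6(164/3) = 4.
Buyer burden = 164/3 − 50 = 14/3; seller burden = 50 − 122/3 = 28/3.

Buyers bear 14/3, sellers bear 28/3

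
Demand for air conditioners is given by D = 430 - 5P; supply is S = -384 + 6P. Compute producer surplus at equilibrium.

Producer surplus = 300

Equilibrium: 430 - 5P = -384 + 6P gives P* = 74, Q* = 60.
Supply starts at P = 64 (where S = 0).
PS = ½(74 − 64)(60) = 300.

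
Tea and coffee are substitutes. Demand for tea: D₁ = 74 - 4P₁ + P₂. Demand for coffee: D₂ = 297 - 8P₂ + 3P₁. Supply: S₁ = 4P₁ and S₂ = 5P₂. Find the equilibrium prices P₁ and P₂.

P₁ = 1259/101, P₂ = 2598/101

Market 1: 74 - 4P₁ + P₂ = 4P₁ → 8P₁ - P₂ = 74.
Market 2: 13P₂ - 3P₁ = 297.
Eliminating P₂: 13×(1) + 1×(2) gives 101P₁ = 1259, so P₁ = 1259/101.
Back-substitute into (2): P₂ = (297 + 3×1259/101) / 13 = 2598/101.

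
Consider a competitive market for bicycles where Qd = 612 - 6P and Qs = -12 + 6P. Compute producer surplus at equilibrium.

Equilibrium: 612 - 6P = -12 + 6P gives P* = 52, Q* = 300.
Supply starts at P = 2 (where Qs = 0).
PS = ½(52 − 2)(300) = 7500.

Producer surplus = 7500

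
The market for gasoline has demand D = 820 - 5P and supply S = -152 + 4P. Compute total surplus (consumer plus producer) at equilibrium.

Equilibrium: 820 - 5P = -152 + 4P gives P* = 108, Q* = 280.
Demand choke price: P = 164; supply starts at P = 38.
CS = ½(164 − 108)(280) = 7840; PS = ½(108 − 38)(280) = 9800.

Total surplus = 17640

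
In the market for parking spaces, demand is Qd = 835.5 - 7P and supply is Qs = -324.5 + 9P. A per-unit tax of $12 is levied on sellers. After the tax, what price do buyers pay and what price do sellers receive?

Buyers pay $79.25, sellers receive $67.25

Pre-tax equilibrium: P* = 72.5, Q* = 328.
Tax on sellers shifts supply to Qs = -324.5 + 9(P − 12) = -432.5 + 9P.
835.5 - 7P = -432.5 + 9P gives buyer price Pb = 79.25; sellers receive Ps = 79.25 − 12 = 67.25.
New quantity: Q = 835.5 − 7(79.25) = 280.75.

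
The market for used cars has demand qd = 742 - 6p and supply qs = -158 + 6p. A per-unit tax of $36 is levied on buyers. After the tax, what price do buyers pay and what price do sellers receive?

Pre-tax equilibrium: p* = 75, q* = 292.
Tax on buyers shifts demand to qd = 742 − 6(p + 36) = 526 - 6p.
526 - 6p = -158 + 6p gives seller price ps = 57; buyers pay pb = 57 + 36 = 93.
New quantity: q = 742 − 6(93) = 184.

Buyers pay $93, sellers receive $57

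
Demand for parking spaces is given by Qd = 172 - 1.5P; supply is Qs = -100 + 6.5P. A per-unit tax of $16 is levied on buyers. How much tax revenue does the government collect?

Pre-tax equilibrium: P* = 34, Q* = 121.
Tax on buyers shifts demand to Qd = 172 − 1.5(P + 16) = 148 - 1.5P.
148 - 1.5P = -100 + 6.5P gives seller price Ps = 31; buyers pay Pb = 31 + 16 = 47.
New quantity: Q = 172 − 1.5(47) = 101.5.
Revenue = 16 × 101.5 = 1624.

Tax revenue = 1624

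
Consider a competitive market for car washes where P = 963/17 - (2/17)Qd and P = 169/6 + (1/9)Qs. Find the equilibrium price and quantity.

Set the two price expressions equal: 963/17 - (2/17)Q = 169/6 + (1/9)Q.
2905/102 = (35/153)Q, so Q* = 124.5.
P* = 963/17 − (2/17)(124.5) = 42.

P* = 42, Q* = 124.5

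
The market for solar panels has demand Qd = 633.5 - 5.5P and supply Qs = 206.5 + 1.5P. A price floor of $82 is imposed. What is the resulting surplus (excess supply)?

Equilibrium price would be P* = 61, so the floor at 82 binds.
At P = 82: Qd = 182.5, Qs = 329.5.
Surplus = 329.5 − 182.5 = 147.

Surplus = 147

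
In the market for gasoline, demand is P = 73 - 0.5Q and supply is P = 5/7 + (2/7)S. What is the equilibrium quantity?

Q* = 92

Set the two price expressions equal: 73 - 0.5Q = 5/7 + (2/7)Q.
506/7 = (11/14)Q, so Q* = 92.
P* = 73 − (0.5)(92) = 27.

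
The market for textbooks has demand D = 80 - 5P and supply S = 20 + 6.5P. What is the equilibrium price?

Set D = S: 80 - 5P = 20 + 6.5P.
60 = 11.5P, so P* = 120/23.
Q* = 80 − 5(120/23) = 1240/23.

P* = 120/23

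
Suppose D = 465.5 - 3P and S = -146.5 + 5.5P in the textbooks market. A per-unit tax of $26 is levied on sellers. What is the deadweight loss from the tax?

Deadweight loss = 11154/17

Pre-tax equilibrium: P* = 72, Q* = 249.5.
Tax on sellers shifts supply to S = -146.5 + 5.5(P − 26) = -289.5 + 5.5P.
465.5 - 3P = -289.5 + 5.5P gives buyer price Pb = 1510/17; sellers receive Ps = 1510/17 − 26 = 1068/17.
New quantity: Q = 465.5 − 3(1510/17) = 6767/34.
DWL = ½ × 26 × (249.5 − 6767/34) = 11154/17.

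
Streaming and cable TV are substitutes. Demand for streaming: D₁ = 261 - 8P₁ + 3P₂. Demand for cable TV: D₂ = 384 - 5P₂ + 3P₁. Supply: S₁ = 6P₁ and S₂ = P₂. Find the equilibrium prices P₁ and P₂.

Market 1: 261 - 8P₁ + 3P₂ = 6P₁ → 14P₁ - 3P₂ = 261.
Market 2: 6P₂ - 3P₁ = 384.
Eliminating P₂: 6×(1) + 3×(2) gives 75P₁ = 2718, so P₁ = 36.24.
Back-substitute into (2): P₂ = (384 + 3×36.24) / 6 = 82.12.

P₁ = 36.24, P₂ = 82.12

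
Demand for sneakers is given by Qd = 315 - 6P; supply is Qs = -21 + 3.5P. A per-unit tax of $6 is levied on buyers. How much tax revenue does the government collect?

Pre-tax equilibrium: P* = 672/19, Q* = 1953/19.
Tax on buyers shifts demand to Qd = 315 − 6(P + 6) = 279 - 6P.
279 - 6P = -21 + 3.5P gives seller price Ps = 600/19; buyers pay Pb = 600/19 + 6 = 714/19.
New quantity: Q = 315 − 6(714/19) = 1701/19.
Revenue = 6 × 1701/19 = 10206/19.

Tax revenue = 10206/19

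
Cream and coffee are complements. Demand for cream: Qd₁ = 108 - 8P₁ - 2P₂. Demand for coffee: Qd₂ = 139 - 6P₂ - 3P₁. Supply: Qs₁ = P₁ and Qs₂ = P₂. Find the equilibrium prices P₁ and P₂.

Market 1: 108 - 8P₁ - 2P₂ = P₁ → 9P₁ + 2P₂ = 108.
Market 2: 7P₂ + 3P₁ = 139.
Eliminating P₂: 7×(1) − 2×(2) gives 57P₁ = 478, so P₁ = 478/57.
Back-substitute into (2): P₂ = (139 − 3×478/57) / 7 = 309/19.

P₁ = 478/57, P₂ = 309/19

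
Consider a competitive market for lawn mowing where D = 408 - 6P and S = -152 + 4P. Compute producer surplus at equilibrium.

Equilibrium: 408 - 6P = -152 + 4P gives P* = 56, Q* = 72.
Supply starts at P = 38 (where S = 0).
PS = ½(56 − 38)(72) = 648.

Producer surplus = 648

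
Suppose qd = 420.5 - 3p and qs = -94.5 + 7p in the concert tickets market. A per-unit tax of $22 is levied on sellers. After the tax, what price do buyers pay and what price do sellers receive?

Buyers pay $66.9, sellers receive $44.9

Pre-tax equilibrium: p* = 51.5, q* = 266.
Tax on sellers shifts supply to qs = -94.5 + 7(p − 22) = -248.5 + 7p.
420.5 - 3p = -248.5 + 7p gives buyer price pb = 66.9; sellers receive ps = 66.9 − 22 = 44.9.
New quantity: q = 420.5 − 3(66.9) = 219.8.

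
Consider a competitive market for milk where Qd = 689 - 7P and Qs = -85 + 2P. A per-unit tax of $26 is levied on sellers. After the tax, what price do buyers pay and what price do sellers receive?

Pre-tax equilibrium: P* = 86, Q* = 87.
Tax on sellers shifts supply to Qs = -85 + 2(P − 26) = -137 + 2P.
689 - 7P = -137 + 2P gives buyer price Pb = 826/9; sellers receive Ps = 826/9 − 26 = 592/9.
New quantity: Q = 689 − 7(826/9) = 419/9.

Buyers pay 826/9, sellers receive 592/9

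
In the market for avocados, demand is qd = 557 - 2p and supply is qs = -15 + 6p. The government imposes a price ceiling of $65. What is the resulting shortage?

Equilibrium price would be p* = 71.5, so the ceiling at 65 binds.
At p = 65: qd = 557 − 2(65) = 427, qs = -15 + 6(65) = 375.
Shortage = 427 − 375 = 52.

Shortage = 52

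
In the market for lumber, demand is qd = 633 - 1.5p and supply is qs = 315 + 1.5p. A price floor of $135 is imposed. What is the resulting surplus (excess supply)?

Surplus = 87

Equilibrium price would be p* = 106, so the floor at 135 binds.
At p = 135: qd = 430.5, qs = 517.5.
Surplus = 517.5 − 430.5 = 87.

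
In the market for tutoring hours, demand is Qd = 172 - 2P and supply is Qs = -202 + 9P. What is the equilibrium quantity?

Set Qd = Qs: 172 - 2P = -202 + 9P.
374 = 11P, so P* = 34.
Q* = 172 − 2(34) = 104.

Q* = 104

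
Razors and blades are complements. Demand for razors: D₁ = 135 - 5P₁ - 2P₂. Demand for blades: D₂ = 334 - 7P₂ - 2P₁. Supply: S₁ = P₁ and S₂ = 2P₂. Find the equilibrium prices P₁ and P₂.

P₁ = 10.94, P₂ = 34.68

Market 1: 135 - 5P₁ - 2P₂ = P₁ → 6P₁ + 2P₂ = 135.
Market 2: 9P₂ + 2P₁ = 334.
Eliminating P₂: 9×(1) − 2×(2) gives 50P₁ = 547, so P₁ = 10.94.
Back-substitute into (2): P₂ = (334 − 2×10.94) / 9 = 34.68.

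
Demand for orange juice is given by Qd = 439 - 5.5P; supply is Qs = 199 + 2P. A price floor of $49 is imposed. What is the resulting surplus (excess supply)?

Equilibrium price would be P* = 32, so the floor at 49 binds.
At P = 49: Qd = 169.5, Qs = 297.
Surplus = 297 − 169.5 = 127.5.

Surplus = 127.5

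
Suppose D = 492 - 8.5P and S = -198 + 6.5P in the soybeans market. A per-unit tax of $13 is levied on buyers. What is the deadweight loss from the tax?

Pre-tax equilibrium: P* = 46, Q* = 101.
Tax on buyers shifts demand to D = 492 − 8.5(P + 13) = 381.5 - 8.5P.
381.5 - 8.5P = -198 + 6.5P gives seller price Ps = 1159/30; buyers pay Pb = 1159/30 + 13 = 1549/30.
New quantity: Q = 492 − 8.5(1549/30) = 3187/60.
DWL = ½ × 13 × (101 − 3187/60) = 37349/120.

Deadweight loss = 37349/120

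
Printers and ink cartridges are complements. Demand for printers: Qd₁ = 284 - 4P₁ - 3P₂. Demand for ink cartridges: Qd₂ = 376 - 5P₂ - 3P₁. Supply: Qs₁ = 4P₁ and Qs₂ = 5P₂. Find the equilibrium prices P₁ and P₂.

P₁ = 1712/71, P₂ = 2156/71

Market 1: 284 - 4P₁ - 3P₂ = 4P₁ → 8P₁ + 3P₂ = 284.
Market 2: 10P₂ + 3P₁ = 376.
Eliminating P₂: 10×(1) − 3×(2) gives 71P₁ = 1712, so P₁ = 1712/71.
Back-substitute into (2): P₂ = (376 − 3×1712/71) / 10 = 2156/71.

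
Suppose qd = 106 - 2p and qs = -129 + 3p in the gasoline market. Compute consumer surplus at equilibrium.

Consumer surplus = 36

Equilibrium: 106 - 2p = -129 + 3p gives p* = 47, q* = 12.
Demand choke price (qd = 0): p = 53.
CS = ½(53 − 47)(12) = 36.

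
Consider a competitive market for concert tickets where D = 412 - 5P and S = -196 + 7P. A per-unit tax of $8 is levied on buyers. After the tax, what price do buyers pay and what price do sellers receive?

Buyers pay 166/3, sellers receive 142/3

Pre-tax equilibrium: P* = 152/3, Q* = 476/3.
Tax on buyers shifts demand to D = 412 − 5(P + 8) = 372 - 5P.
372 - 5P = -196 + 7P gives seller price Ps = 142/3; buyers pay Pb = 142/3 + 8 = 166/3.
New quantity: Q = 412 − 5(166/3) = 406/3.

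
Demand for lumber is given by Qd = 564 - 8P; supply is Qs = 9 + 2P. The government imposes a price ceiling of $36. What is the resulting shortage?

Shortage = 195

Equilibrium price would be P* = 55.5, so the ceiling at 36 binds.
At P = 36: Qd = 564 − 8(36) = 276, Qs = 9 + 2(36) = 81.
Shortage = 276 − 81 = 195.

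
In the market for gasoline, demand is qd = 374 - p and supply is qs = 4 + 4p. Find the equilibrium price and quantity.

p* = 74, q* = 300

Set qd = qs: 374 - p = 4 + 4p.
370 = 5p, so p* = 74.
q* = 374 − 1(74) = 300.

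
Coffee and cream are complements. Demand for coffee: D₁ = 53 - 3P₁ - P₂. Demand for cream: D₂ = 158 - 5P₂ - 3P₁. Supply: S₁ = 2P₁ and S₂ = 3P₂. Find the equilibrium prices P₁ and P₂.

Market 1: 53 - 3P₁ - P₂ = 2P₁ → 5P₁ + P₂ = 53.
Market 2: 8P₂ + 3P₁ = 158.
Eliminating P₂: 8×(1) − 1×(2) gives 37P₁ = 266, so P₁ = 266/37.
Back-substitute into (2): P₂ = (158 − 3×266/37) / 8 = 631/37.

P₁ = 266/37, P₂ = 631/37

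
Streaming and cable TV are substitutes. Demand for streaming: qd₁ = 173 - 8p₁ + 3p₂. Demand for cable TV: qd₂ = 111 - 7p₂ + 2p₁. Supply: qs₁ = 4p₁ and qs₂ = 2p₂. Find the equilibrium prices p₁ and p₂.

p₁ = 315/17, p₂ = 839/51

Market 1: 173 - 8p₁ + 3p₂ = 4p₁ → 12p₁ - 3p₂ = 173.
Market 2: 9p₂ - 2p₁ = 111.
Eliminating p₂: 9×(1) + 3×(2) gives 102p₁ = 1890, so p₁ = 315/17.
Back-substitute into (2): p₂ = (111 + 2×315/17) / 9 = 839/51.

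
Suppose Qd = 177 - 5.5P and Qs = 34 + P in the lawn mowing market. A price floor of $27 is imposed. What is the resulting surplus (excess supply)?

Equilibrium price would be P* = 22, so the floor at 27 binds.
At P = 27: Qd = 28.5, Qs = 61.
Surplus = 61 − 28.5 = 32.5.

Surplus = 32.5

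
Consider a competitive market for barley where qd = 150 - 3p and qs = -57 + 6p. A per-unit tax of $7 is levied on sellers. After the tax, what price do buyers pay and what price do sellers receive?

Buyers pay 83/3, sellers receive 62/3

Pre-tax equilibrium: p* = 23, q* = 81.
Tax on sellers shifts supply to qs = -57 + 6(p − 7) = -99 + 6p.
150 - 3p = -99 + 6p gives buyer price pb = 83/3; sellers receive ps = 83/3 − 7 = 62/3.
New quantity: q = 150 − 3(83/3) = 67.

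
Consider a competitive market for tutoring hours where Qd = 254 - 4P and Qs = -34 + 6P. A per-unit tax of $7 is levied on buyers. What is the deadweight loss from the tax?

Deadweight loss = 58.8

Pre-tax equilibrium: P* = 28.8, Q* = 138.8.
Tax on buyers shifts demand to Qd = 254 − 4(P + 7) = 226 - 4P.
226 - 4P = -34 + 6P gives seller price Ps = 26; buyers pay Pb = 26 + 7 = 33.
New quantity: Q = 254 − 4(33) = 122.
DWL = ½ × 7 × (138.8 − 122) = 58.8.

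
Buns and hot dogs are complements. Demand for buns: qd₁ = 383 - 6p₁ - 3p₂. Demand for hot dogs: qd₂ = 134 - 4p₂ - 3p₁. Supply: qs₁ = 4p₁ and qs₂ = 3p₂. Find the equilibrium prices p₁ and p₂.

p₁ = 2279/61, p₂ = 191/61

Market 1: 383 - 6p₁ - 3p₂ = 4p₁ → 10p₁ + 3p₂ = 383.
Market 2: 7p₂ + 3p₁ = 134.
Eliminating p₂: 7×(1) − 3×(2) gives 61p₁ = 2279, so p₁ = 2279/61.
Back-substitute into (2): p₂ = (134 − 3×2279/61) / 7 = 191/61.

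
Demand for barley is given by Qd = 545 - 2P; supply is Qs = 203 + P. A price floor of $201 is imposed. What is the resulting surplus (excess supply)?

Equilibrium price would be P* = 114, so the floor at 201 binds.
At P = 201: Qd = 143, Qs = 404.
Surplus = 404 − 143 = 261.

Surplus = 261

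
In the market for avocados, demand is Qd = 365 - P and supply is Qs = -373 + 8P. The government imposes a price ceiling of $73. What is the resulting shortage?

Equilibrium price would be P* = 82, so the ceiling at 73 binds.
At P = 73: Qd = 365 − 1(73) = 292, Qs = -373 + 8(73) = 211.
Shortage = 292 − 211 = 81.

Shortage = 81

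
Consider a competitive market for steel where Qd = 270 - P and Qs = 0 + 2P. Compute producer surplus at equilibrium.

Producer surplus = 8100

Equilibrium: 270 - P = 0 + 2P gives P* = 90, Q* = 180.
Supply starts at P = 0 (where Qs = 0).
PS = ½(90 − 0)(180) = 8100.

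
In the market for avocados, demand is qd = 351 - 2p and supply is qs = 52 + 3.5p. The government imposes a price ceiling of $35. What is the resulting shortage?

Shortage = 106.5

Equilibrium price would be p* = 598/11, so the ceiling at 35 binds.
At p = 35: qd = 351 − 2(35) = 281, qs = 52 + 3.5(35) = 174.5.
Shortage = 281 − 174.5 = 106.5.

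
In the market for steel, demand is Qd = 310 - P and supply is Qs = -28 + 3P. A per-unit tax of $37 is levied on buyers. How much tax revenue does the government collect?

Tax revenue = 7316.75

Pre-tax equilibrium: P* = 84.5, Q* = 225.5.
Tax on buyers shifts demand to Qd = 310 − 1(P + 37) = 273 - P.
273 - P = -28 + 3P gives seller price Ps = 75.25; buyers pay Pb = 75.25 + 37 = 112.25.
New quantity: Q = 310 − 1(112.25) = 197.75.
Revenue = 37 × 197.75 = 7316.75.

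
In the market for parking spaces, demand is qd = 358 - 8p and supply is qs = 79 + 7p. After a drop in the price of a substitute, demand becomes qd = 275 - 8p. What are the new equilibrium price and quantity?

p' = 196/15, q' = 2557/15

Original equilibrium: p* = 18.6, q* = 209.2.
New equilibrium: 275 - 8p = 79 + 7p, so 196 = 15p and p' = 196/15; q' = 275 − 8(196/15) = 2557/15.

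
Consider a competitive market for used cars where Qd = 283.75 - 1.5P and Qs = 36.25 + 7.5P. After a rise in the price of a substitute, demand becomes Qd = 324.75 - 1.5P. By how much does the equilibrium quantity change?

ΔQ = 205/6

Original equilibrium: P* = 27.5, Q* = 242.5.
New equilibrium: 324.75 - 1.5P = 36.25 + 7.5P, so 288.5 = 9P and P' = 577/18; Q' = 324.75 − 1.5(577/18) = 830/3.
Change in quantity: 830/3 − 242.5 = 205/6.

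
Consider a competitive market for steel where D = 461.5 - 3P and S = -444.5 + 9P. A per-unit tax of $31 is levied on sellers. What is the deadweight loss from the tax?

Pre-tax equilibrium: P* = 75.5, Q* = 235.
Tax on sellers shifts supply to S = -444.5 + 9(P − 31) = -723.5 + 9P.
461.5 - 3P = -723.5 + 9P gives buyer price Pb = 98.75; sellers receive Ps = 98.75 − 31 = 67.75.
New quantity: Q = 461.5 − 3(98.75) = 165.25.
DWL = ½ × 31 × (235 − 165.25) = 1081.125.

Deadweight loss = 1081.125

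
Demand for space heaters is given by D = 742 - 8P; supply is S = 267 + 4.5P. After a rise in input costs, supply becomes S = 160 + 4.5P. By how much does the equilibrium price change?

Original equilibrium: P* = 38, Q* = 438.
New equilibrium: 742 - 8P = 160 + 4.5P, so 582 = 12.5P and P' = 46.56; Q' = 742 − 8(46.56) = 369.52.
Change in price: 46.56 − 38 = 8.56.

ΔP = 8.56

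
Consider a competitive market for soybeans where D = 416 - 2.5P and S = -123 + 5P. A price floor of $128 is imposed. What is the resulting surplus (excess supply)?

Equilibrium price would be P* = 1078/15, so the floor at 128 binds.
At P = 128: D = 96, S = 517.
Surplus = 517 − 96 = 421.

Surplus = 421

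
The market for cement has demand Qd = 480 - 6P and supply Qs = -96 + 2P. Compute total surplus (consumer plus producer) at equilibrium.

Equilibrium: 480 - 6P = -96 + 2P gives P* = 72, Q* = 48.
Demand choke price: P = 80; supply starts at P = 48.
CS = ½(80 − 72)(48) = 192; PS = ½(72 − 48)(48) = 576.

Total surplus = 768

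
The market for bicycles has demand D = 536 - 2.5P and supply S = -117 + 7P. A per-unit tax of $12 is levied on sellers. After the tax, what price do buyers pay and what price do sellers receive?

Buyers pay 1474/19, sellers receive 1246/19

Pre-tax equilibrium: P* = 1306/19, Q* = 6919/19.
Tax on sellers shifts supply to S = -117 + 7(P − 12) = -201 + 7P.
536 - 2.5P = -201 + 7P gives buyer price Pb = 1474/19; sellers receive Ps = 1474/19 − 12 = 1246/19.
New quantity: Q = 536 − 2.5(1474/19) = 6499/19.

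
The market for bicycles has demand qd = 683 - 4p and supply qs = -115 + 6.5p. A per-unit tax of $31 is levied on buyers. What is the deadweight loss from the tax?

Pre-tax equilibrium: p* = 76, q* = 379.
Tax on buyers shifts demand to qd = 683 − 4(p + 31) = 559 - 4p.
559 - 4p = -115 + 6.5p gives seller price ps = 1348/21; buyers pay pb = 1348/21 + 31 = 1999/21.
New quantity: q = 683 − 4(1999/21) = 6347/21.
DWL = ½ × 31 × (379 − 6347/21) = 24986/21.

Deadweight loss = 24986/21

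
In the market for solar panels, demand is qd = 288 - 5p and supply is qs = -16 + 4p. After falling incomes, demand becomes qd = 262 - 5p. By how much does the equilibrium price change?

Original equilibrium: p* = 304/9, q* = 1072/9.
New equilibrium: 262 - 5p = -16 + 4p, so 278 = 9p and p' = 278/9; q' = 262 − 5(278/9) = 968/9.
Change in price: 278/9 − 304/9 = -26/9.

Δp = -26/9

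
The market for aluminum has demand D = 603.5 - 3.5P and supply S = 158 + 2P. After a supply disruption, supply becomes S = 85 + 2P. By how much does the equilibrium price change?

ΔP = 146/11

Original equilibrium: P* = 81, Q* = 320.
New equilibrium: 603.5 - 3.5P = 85 + 2P, so 518.5 = 5.5P and P' = 1037/11; Q' = 603.5 − 3.5(1037/11) = 3009/11.
Change in price: 1037/11 − 81 = 146/11.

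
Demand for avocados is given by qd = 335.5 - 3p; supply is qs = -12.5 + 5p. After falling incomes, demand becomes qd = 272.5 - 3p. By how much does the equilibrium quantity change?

Original equilibrium: p* = 43.5, q* = 205.
New equilibrium: 272.5 - 3p = -12.5 + 5p, so 285 = 8p and p' = 35.625; q' = 272.5 − 3(35.625) = 165.625.
Change in quantity: 165.625 − 205 = -39.375.

Δq = -39.375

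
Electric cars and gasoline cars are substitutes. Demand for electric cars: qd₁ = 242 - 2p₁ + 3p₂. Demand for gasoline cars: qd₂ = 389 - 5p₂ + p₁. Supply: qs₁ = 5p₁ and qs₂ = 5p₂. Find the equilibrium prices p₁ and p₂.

p₁ = 3587/67, p₂ = 2965/67

Market 1: 242 - 2p₁ + 3p₂ = 5p₁ → 7p₁ - 3p₂ = 242.
Market 2: 10p₂ - p₁ = 389.
Eliminating p₂: 10×(1) + 3×(2) gives 67p₁ = 3587, so p₁ = 3587/67.
Back-substitute into (2): p₂ = (389 + 1×3587/67) / 10 = 2965/67.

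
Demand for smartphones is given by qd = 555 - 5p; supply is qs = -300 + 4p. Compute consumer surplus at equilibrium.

Consumer surplus = 640

Equilibrium: 555 - 5p = -300 + 4p gives p* = 95, q* = 80.
Demand choke price (qd = 0): p = 111.
CS = ½(111 − 95)(80) = 640.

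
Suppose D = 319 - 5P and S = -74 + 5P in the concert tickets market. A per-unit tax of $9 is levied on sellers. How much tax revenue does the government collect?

Pre-tax equilibrium: P* = 39.3, Q* = 122.5.
Tax on sellers shifts supply to S = -74 + 5(P − 9) = -119 + 5P.
319 - 5P = -119 + 5P gives buyer price Pb = 43.8; sellers receive Ps = 43.8 − 9 = 34.8.
New quantity: Q = 319 − 5(43.8) = 100.
Revenue = 9 × 100 = 900.

Tax revenue = 900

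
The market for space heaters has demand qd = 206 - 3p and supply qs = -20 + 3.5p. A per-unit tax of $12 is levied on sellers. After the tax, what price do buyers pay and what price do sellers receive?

Pre-tax equilibrium: p* = 452/13, q* = 1322/13.
Tax on sellers shifts supply to qs = -20 + 3.5(p − 12) = -62 + 3.5p.
206 - 3p = -62 + 3.5p gives buyer price pb = 536/13; sellers receive ps = 536/13 − 12 = 380/13.
New quantity: q = 206 − 3(536/13) = 1070/13.

Buyers pay 536/13, sellers receive 380/13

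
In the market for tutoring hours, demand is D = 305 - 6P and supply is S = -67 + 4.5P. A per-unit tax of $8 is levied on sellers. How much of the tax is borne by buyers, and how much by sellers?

Buyers bear 24/7, sellers bear 32/7

Pre-tax equilibrium: P* = 248/7, Q* = 647/7.
Tax on sellers shifts supply to S = -67 + 4.5(P − 8) = -103 + 4.5P.
305 - 6P = -103 + 4.5P gives buyer price Pb = 272/7; sellers receive Ps = 272/7 − 8 = 216/7.
New quantity: Q = 305 − 6(272/7) = 503/7.
Buyer burden = 272/7 − 248/7 = 24/7; seller burden = 248/7 − 216/7 = 32/7.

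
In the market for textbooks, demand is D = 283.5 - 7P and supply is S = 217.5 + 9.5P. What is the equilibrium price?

P* = 4

Set D = S: 283.5 - 7P = 217.5 + 9.5P.
66 = 16.5P, so P* = 4.
Q* = 283.5 − 7(4) = 255.5.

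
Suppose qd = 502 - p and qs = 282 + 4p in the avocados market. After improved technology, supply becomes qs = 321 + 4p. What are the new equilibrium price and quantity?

p' = 36.2, q' = 465.8

Original equilibrium: p* = 44, q* = 458.
New equilibrium: 502 - p = 321 + 4p, so 181 = 5p and p' = 36.2; q' = 502 − 1(36.2) = 465.8.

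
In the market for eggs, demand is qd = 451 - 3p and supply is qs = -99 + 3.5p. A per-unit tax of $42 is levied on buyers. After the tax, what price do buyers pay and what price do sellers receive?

Buyers pay 1394/13, sellers receive 848/13

Pre-tax equilibrium: p* = 1100/13, q* = 2563/13.
Tax on buyers shifts demand to qd = 451 − 3(p + 42) = 325 - 3p.
325 - 3p = -99 + 3.5p gives seller price ps = 848/13; buyers pay pb = 848/13 + 42 = 1394/13.
New quantity: q = 451 − 3(1394/13) = 1681/13.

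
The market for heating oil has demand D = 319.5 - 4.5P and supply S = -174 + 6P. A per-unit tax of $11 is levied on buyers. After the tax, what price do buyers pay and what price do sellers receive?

Pre-tax equilibrium: P* = 47, Q* = 108.
Tax on buyers shifts demand to D = 319.5 − 4.5(P + 11) = 270 - 4.5P.
270 - 4.5P = -174 + 6P gives seller price Ps = 296/7; buyers pay Pb = 296/7 + 11 = 373/7.
New quantity: Q = 319.5 − 4.5(373/7) = 558/7.

Buyers pay 373/7, sellers receive 296/7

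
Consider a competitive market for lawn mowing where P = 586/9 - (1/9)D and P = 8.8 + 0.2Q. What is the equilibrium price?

P* = 45

Set the two price expressions equal: 586/9 - (1/9)Q = 8.8 + 0.2Q.
2534/45 = (14/45)Q, so Q* = 181.
P* = 586/9 − (1/9)(181) = 45.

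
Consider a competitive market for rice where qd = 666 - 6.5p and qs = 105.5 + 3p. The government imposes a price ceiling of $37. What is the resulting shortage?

Shortage = 209

Equilibrium price would be p* = 59, so the ceiling at 37 binds.
At p = 37: qd = 666 − 6.5(37) = 425.5, qs = 105.5 + 3(37) = 216.5.
Shortage = 425.5 − 216.5 = 209.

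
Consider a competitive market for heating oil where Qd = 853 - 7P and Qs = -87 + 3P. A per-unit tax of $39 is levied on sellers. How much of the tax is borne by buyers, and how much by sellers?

Pre-tax equilibrium: P* = 94, Q* = 195.
Tax on sellers shifts supply to Qs = -87 + 3(P − 39) = -204 + 3P.
853 - 7P = -204 + 3P gives buyer price Pb = 105.7; sellers receive Ps = 105.7 − 39 = 66.7.
New quantity: Q = 853 − 7(105.7) = 113.1.
Buyer burden = 105.7 − 94 = 11.7; seller burden = 94 − 66.7 = 27.3.

Buyers bear $11.7, sellers bear $27.3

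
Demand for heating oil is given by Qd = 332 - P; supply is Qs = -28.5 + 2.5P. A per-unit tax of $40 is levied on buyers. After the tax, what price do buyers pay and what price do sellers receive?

Pre-tax equilibrium: P* = 103, Q* = 229.
Tax on buyers shifts demand to Qd = 332 − 1(P + 40) = 292 - P.
292 - P = -28.5 + 2.5P gives seller price Ps = 641/7; buyers pay Pb = 641/7 + 40 = 921/7.
New quantity: Q = 332 − 1(921/7) = 1403/7.

Buyers pay 921/7, sellers receive 641/7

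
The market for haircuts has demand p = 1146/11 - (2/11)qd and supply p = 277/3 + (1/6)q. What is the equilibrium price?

Set the two price expressions equal: 1146/11 - (2/11)q = 277/3 + (1/6)q.
391/33 = (23/66)q, so q* = 34.
p* = 1146/11 − (2/11)(34) = 98.

p* = 98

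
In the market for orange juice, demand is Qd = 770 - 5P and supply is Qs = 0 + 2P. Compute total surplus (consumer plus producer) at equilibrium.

Equilibrium: 770 - 5P = 0 + 2P gives P* = 110, Q* = 220.
Demand choke price: P = 154; supply starts at P = 0.
CS = ½(154 − 110)(220) = 4840; PS = ½(110 − 0)(220) = 12100.

Total surplus = 16940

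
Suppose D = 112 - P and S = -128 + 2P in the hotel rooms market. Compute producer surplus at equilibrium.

Equilibrium: 112 - P = -128 + 2P gives P* = 80, Q* = 32.
Supply starts at P = 64 (where S = 0).
PS = ½(80 − 64)(32) = 256.

Producer surplus = 256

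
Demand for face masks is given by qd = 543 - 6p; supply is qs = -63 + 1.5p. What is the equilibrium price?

Set qd = qs: 543 - 6p = -63 + 1.5p.
606 = 7.5p, so p* = 80.8.
q* = 543 − 6(80.8) = 58.2.

p* = 80.8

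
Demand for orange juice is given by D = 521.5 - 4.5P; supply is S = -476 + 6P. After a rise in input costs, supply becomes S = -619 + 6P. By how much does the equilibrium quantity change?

Original equilibrium: P* = 95, Q* = 94.
New equilibrium: 521.5 - 4.5P = -619 + 6P, so 1140.5 = 10.5P and P' = 2281/21; Q' = 521.5 − 4.5(2281/21) = 229/7.
Change in quantity: 229/7 − 94 = -429/7.

ΔQ = -429/7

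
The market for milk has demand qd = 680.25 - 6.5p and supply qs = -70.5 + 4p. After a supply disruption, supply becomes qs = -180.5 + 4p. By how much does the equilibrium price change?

Δp = 220/21

Original equilibrium: p* = 71.5, q* = 215.5.
New equilibrium: 680.25 - 6.5p = -180.5 + 4p, so 860.75 = 10.5p and p' = 3443/42; q' = 680.25 − 6.5(3443/42) = 6191/42.
Change in price: 3443/42 − 71.5 = 220/21.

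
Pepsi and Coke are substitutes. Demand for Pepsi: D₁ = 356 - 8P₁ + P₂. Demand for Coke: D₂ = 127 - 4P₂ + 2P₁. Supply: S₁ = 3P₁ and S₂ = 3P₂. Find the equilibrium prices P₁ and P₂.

Market 1: 356 - 8P₁ + P₂ = 3P₁ → 11P₁ - P₂ = 356.
Market 2: 7P₂ - 2P₁ = 127.
Eliminating P₂: 7×(1) + 1×(2) gives 75P₁ = 2619, so P₁ = 34.92.
Back-substitute into (2): P₂ = (127 + 2×34.92) / 7 = 28.12.

P₁ = 34.92, P₂ = 28.12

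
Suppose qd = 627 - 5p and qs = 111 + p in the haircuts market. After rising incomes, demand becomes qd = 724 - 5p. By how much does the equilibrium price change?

Original equilibrium: p* = 86, q* = 197.
New equilibrium: 724 - 5p = 111 + p, so 613 = 6p and p' = 613/6; q' = 724 − 5(613/6) = 1279/6.
Change in price: 613/6 − 86 = 97/6.

Δp = 97/6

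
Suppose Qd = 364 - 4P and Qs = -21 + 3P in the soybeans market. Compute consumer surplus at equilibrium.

Equilibrium: 364 - 4P = -21 + 3P gives P* = 55, Q* = 144.
Demand choke price (Qd = 0): P = 91.
CS = ½(91 − 55)(144) = 2592.

Consumer surplus = 2592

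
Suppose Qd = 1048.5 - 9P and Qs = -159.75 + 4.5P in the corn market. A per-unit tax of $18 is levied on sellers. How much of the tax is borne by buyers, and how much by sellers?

Pre-tax equilibrium: P* = 89.5, Q* = 243.
Tax on sellers shifts supply to Qs = -159.75 + 4.5(P − 18) = -240.75 + 4.5P.
1048.5 - 9P = -240.75 + 4.5P gives buyer price Pb = 95.5; sellers receive Ps = 95.5 − 18 = 77.5.
New quantity: Q = 1048.5 − 9(95.5) = 189.
Buyer burden = 95.5 − 89.5 = 6; seller burden = 89.5 − 77.5 = 12.

Buyers bear $6, sellers bear $12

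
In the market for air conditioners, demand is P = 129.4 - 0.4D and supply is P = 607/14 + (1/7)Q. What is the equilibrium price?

P* = 66

Set the two price expressions equal: 129.4 - 0.4Q = 607/14 + (1/7)Q.
6023/70 = (19/35)Q, so Q* = 158.5.
P* = 129.4 − (0.4)(158.5) = 66.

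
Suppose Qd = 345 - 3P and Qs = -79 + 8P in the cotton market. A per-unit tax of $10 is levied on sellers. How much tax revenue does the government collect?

Tax revenue = 22830/11

Pre-tax equilibrium: P* = 424/11, Q* = 2523/11.
Tax on sellers shifts supply to Qs = -79 + 8(P − 10) = -159 + 8P.
345 - 3P = -159 + 8P gives buyer price Pb = 504/11; sellers receive Ps = 504/11 − 10 = 394/11.
New quantity: Q = 345 − 3(504/11) = 2283/11.
Revenue = 10 × 2283/11 = 22830/11.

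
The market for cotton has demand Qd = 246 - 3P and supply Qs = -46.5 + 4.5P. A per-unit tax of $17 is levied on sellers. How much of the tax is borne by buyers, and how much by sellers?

Buyers bear $10.2, sellers bear $6.8

Pre-tax equilibrium: P* = 39, Q* = 129.
Tax on sellers shifts supply to Qs = -46.5 + 4.5(P − 17) = -123 + 4.5P.
246 - 3P = -123 + 4.5P gives buyer price Pb = 49.2; sellers receive Ps = 49.2 − 17 = 32.2.
New quantity: Q = 246 − 3(49.2) = 98.4.
Buyer burden = 49.2 − 39 = 10.2; seller burden = 39 − 32.2 = 6.8.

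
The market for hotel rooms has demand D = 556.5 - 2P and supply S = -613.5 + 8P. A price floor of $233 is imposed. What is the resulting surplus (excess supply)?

Surplus = 1160

Equilibrium price would be P* = 117, so the floor at 233 binds.
At P = 233: D = 90.5, S = 1250.5.
Surplus = 1250.5 − 90.5 = 1160.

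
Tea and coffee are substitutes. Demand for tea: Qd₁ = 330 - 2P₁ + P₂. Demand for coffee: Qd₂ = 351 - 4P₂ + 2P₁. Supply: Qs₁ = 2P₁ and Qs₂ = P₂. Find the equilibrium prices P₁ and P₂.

P₁ = 667/6, P₂ = 344/3

Market 1: 330 - 2P₁ + P₂ = 2P₁ → 4P₁ - P₂ = 330.
Market 2: 5P₂ - 2P₁ = 351.
Eliminating P₂: 5×(1) + 1×(2) gives 18P₁ = 2001, so P₁ = 667/6.
Back-substitute into (2): P₂ = (351 + 2×667/6) / 5 = 344/3.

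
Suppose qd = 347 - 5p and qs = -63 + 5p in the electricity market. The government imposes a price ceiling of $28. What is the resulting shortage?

Shortage = 130

Equilibrium price would be p* = 41, so the ceiling at 28 binds.
At p = 28: qd = 347 − 5(28) = 207, qs = -63 + 5(28) = 77.
Shortage = 207 − 77 = 130.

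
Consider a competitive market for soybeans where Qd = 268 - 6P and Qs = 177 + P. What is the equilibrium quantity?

Set Qd = Qs: 268 - 6P = 177 + P.
91 = 7P, so P* = 13.
Q* = 268 − 6(13) = 190.

Q* = 190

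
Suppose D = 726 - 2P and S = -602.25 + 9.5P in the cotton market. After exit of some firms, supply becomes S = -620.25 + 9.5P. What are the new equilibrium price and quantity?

P' = 5385/46, Q' = 11313/23

Original equilibrium: P* = 115.5, Q* = 495.
New equilibrium: 726 - 2P = -620.25 + 9.5P, so 1346.25 = 11.5P and P' = 5385/46; Q' = 726 − 2(5385/46) = 11313/23.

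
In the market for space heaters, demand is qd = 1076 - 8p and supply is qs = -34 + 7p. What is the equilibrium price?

Set qd = qs: 1076 - 8p = -34 + 7p.
1110 = 15p, so p* = 74.
q* = 1076 − 8(74) = 484.

p* = 74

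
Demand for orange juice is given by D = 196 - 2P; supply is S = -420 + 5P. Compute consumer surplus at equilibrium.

Consumer surplus = 100

Equilibrium: 196 - 2P = -420 + 5P gives P* = 88, Q* = 20.
Demand choke price (D = 0): P = 98.
CS = ½(98 − 88)(20) = 100.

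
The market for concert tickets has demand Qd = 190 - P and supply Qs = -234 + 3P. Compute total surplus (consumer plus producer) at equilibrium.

Equilibrium: 190 - P = -234 + 3P gives P* = 106, Q* = 84.
Demand choke price: P = 190; supply starts at P = 78.
CS = ½(190 − 106)(84) = 3528; PS = ½(106 − 78)(84) = 1176.

Total surplus = 4704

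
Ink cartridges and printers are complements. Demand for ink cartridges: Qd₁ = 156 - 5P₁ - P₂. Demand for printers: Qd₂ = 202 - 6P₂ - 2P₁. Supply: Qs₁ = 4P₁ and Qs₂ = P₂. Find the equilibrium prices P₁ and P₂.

P₁ = 890/61, P₂ = 1506/61

Market 1: 156 - 5P₁ - P₂ = 4P₁ → 9P₁ + P₂ = 156.
Market 2: 7P₂ + 2P₁ = 202.
Eliminating P₂: 7×(1) − 1×(2) gives 61P₁ = 890, so P₁ = 890/61.
Back-substitute into (2): P₂ = (202 − 2×890/61) / 7 = 1506/61.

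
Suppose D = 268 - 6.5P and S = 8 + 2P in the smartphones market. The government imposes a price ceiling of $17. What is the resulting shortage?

Equilibrium price would be P* = 520/17, so the ceiling at 17 binds.
At P = 17: D = 268 − 6.5(17) = 157.5, S = 8 + 2(17) = 42.
Shortage = 157.5 − 42 = 115.5.

Shortage = 115.5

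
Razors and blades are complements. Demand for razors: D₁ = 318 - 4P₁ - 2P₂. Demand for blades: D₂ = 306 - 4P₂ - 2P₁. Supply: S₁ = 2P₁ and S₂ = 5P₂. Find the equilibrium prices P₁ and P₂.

P₁ = 45, P₂ = 24

Market 1: 318 - 4P₁ - 2P₂ = 2P₁ → 6P₁ + 2P₂ = 318.
Market 2: 9P₂ + 2P₁ = 306.
Eliminating P₂: 9×(1) − 2×(2) gives 50P₁ = 2250, so P₁ = 45.
Back-substitute into (2): P₂ = (306 − 2×45) / 9 = 24.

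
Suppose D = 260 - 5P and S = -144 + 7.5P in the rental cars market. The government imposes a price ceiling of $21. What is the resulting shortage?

Shortage = 141.5

Equilibrium price would be P* = 32.32, so the ceiling at 21 binds.
At P = 21: D = 260 − 5(21) = 155, S = -144 + 7.5(21) = 13.5.
Shortage = 155 − 13.5 = 141.5.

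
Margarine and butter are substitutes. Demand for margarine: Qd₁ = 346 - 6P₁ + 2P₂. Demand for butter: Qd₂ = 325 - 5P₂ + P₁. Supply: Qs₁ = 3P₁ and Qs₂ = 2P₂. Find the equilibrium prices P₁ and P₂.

Market 1: 346 - 6P₁ + 2P₂ = 3P₁ → 9P₁ - 2P₂ = 346.
Market 2: 7P₂ - P₁ = 325.
Eliminating P₂: 7×(1) + 2×(2) gives 61P₁ = 3072, so P₁ = 3072/61.
Back-substitute into (2): P₂ = (325 + 1×3072/61) / 7 = 3271/61.

P₁ = 3072/61, P₂ = 3271/61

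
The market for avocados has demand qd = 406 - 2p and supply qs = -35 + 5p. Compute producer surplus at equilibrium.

Producer surplus = 7840

Equilibrium: 406 - 2p = -35 + 5p gives p* = 63, q* = 280.
Supply starts at p = 7 (where qs = 0).
PS = ½(63 − 7)(280) = 7840.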